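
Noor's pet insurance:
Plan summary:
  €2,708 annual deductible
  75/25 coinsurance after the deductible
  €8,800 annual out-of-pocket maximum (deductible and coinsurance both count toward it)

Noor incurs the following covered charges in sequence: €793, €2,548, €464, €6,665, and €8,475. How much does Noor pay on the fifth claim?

€2,118.75

#1 (€793): fully absorbed by the deductible. Owner owes €793 (running OOP €793).
#2 (€2,548): €1,915 to deductible, leaving €633; coinsurance €633 × 25% = €158.25. Owner pays €2,073.25; OOP now €2,866.25.
#3 (€464): 25% coinsurance on €464 = €116. Owner pays €116; OOP now €2,982.25.
#4 (€6,665): deductible already satisfied, so owner's share is 25% × €6,665 = €1,666.25. Cost to owner: €1,666.25. OOP to date €4,648.50.
#5 (€8,475): deductible met; 25% of €8,475 = €2,118.75. Owner pays €2,118.75; OOP now €6,767.25.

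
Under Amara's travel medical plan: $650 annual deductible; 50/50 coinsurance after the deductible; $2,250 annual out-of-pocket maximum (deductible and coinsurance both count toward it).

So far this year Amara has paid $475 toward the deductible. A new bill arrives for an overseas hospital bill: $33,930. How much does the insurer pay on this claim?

$32,155

Remaining deductible: $650 − $475 = $175.
That leaves $33,930 − $175 = $33,755 for coinsurance.
Traveler's 50% share of $33,755 is $16,877.50.
Traveler responsibility before any cap: $175 + $16,877.50 = $17,052.50.
Adding $17,052.50 to the $475 already spent would give $17,527.50, which exceeds the $2,250 cap; the traveler pays just $2,250 − $475 = $1,775.
The plan picks up $33,930 − $1,775 = $32,155.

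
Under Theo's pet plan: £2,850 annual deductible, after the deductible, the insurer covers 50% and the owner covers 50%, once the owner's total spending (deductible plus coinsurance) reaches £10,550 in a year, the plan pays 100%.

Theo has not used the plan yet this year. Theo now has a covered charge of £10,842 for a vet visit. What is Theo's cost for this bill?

The full £2,850 deductible is still open; £2,850 of this bill applies to it.
The remaining £7,992 (= £10,842 − £2,850) moves to coinsurance.
50% of £7,992 = £3,996 falls to the owner.
That puts the owner's cost at £2,850 + £3,996 = £6,846 before any cap.
Year-to-date out-of-pocket becomes £0 + £6,846 = £6,846, still under the £10,550 maximum, so no cap applies.

£6,846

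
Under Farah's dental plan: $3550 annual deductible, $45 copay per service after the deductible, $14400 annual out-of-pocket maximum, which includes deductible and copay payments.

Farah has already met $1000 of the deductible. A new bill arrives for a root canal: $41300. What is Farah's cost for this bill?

Deductible still to meet: $3550 − $1000 = $2550.
That leaves $41300 − $2550 = $38750 for the copay.
Copay on this service: $45.
Patient responsibility before any cap: $2550 + $45 = $2595.
Year-to-date out-of-pocket becomes $1000 + $2595 = $3595, still under the $14400 maximum, so no cap applies.

$2595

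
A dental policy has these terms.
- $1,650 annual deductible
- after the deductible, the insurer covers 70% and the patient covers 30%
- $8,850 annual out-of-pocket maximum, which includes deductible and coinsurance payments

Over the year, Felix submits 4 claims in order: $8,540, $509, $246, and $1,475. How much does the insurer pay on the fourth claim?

$1,032.50

Bill 1, $8,540: deductible takes $1,650, $6,890 remains; patient's 30% is $2,067. Patient pays $3,717; OOP now $3,717. Plan pays $8,540 − $3,717 = $4,823.
Bill 2, $509: deductible already satisfied, so patient's share is 30% × $509 = $152.70. Cost to patient: $152.70. OOP to date $3,869.70. Plan pays $509 − $152.70 = $356.30.
Bill 3, $246: 30% coinsurance on $246 = $73.80. Patient owes $73.80 (running OOP $3,943.50). Insurer: $246 − $73.80 = $172.20.
Bill 4, $1,475: deductible already satisfied, so patient's share is 30% × $1,475 = $442.50. Cost to patient: $442.50. OOP to date $4,386. Plan pays $1,475 − $442.50 = $1,032.50.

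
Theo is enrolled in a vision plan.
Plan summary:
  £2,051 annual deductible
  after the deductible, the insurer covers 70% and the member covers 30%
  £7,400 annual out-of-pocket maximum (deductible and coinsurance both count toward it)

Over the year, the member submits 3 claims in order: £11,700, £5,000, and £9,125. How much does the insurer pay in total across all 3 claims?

£18,425

Claim 1 — £11,700: £2,051 to deductible, leaving £9,649; 30% of £9,649 = £2,894.70. Cost to member: £4,945.70. OOP to date £4,945.70. Insurer: £11,700 − £4,945.70 = £6,754.30.
Claim 2 — £5,000: 30% coinsurance on £5,000 = £1,500. Member owes £1,500 (running OOP £6,445.70). Plan pays £5,000 − £1,500 = £3,500.
Claim 3 — £9,125: 30% coinsurance on £9,125 = £2,737.50. That would push OOP to £9,183.20, over the £7,400 cap, so member pays £7,400 − £6,445.70 = £954.30. Plan pays £9,125 − £954.30 = £8,170.70.
Insurer total = bills − member's total = £25,825 − £7,400 = £18,425.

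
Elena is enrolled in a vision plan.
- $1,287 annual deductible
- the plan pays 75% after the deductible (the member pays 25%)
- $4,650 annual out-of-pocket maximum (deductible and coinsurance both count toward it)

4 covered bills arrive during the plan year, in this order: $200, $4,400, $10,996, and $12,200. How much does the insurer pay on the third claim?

$8,461.25

Bill 1, $200: all of it applies to the deductible. Cost to member: $200. OOP to date $200. Plan pays $200 − $200 = $0.
Bill 2, $4,400: deductible takes $1,087, $3,313 remains; coinsurance $3,313 × 25% = $828.25. Member owes $1,915.25 (running OOP $2,115.25). Insurer: $4,400 − $1,915.25 = $2,484.75.
Bill 3, $10,996: deductible already satisfied, so member's share is 25% × $10,996 = $2,749. That would push OOP to $4,864.25, over the $4,650 cap, so member pays $4,650 − $2,115.25 = $2,534.75. Plan pays $10,996 − $2,534.75 = $8,461.25.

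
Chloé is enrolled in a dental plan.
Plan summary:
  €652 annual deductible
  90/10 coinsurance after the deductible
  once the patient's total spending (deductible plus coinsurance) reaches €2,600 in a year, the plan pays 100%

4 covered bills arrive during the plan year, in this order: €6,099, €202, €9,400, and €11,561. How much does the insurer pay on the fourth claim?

#1 (€6,099): €652 to deductible, leaving €5,447; patient's 10% is €544.70. Cost to patient: €1,196.70. OOP to date €1,196.70. Plan pays €6,099 − €1,196.70 = €4,902.30.
#2 (€202): deductible already satisfied, so patient's share is 10% × €202 = €20.20. Patient owes €20.20 (running OOP €1,216.90). Insurer: €202 − €20.20 = €181.80.
#3 (€9,400): 10% coinsurance on €9,400 = €940. Patient owes €940 (running OOP €2,156.90). Plan pays €9,400 − €940 = €8,460.
#4 (€11,561): deductible already satisfied, so patient's share is 10% × €11,561 = €1,156.10. OOP would hit €3,313 > €2,600, so the cap limits the patient to €2,600 − €2,156.90 = €443.10. Plan pays €11,561 − €443.10 = €11,117.90.

€11,117.90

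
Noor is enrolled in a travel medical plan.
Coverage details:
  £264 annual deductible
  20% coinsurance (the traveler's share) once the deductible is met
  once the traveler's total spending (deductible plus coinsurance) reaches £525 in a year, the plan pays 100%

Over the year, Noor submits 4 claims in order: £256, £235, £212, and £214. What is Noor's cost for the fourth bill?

Claim 1 — £256: entire amount goes to the deductible. Traveler owes £256 (running OOP £256).
Claim 2 — £235: £8 to deductible, leaving £227; traveler's 20% is £45.40. Cost to traveler: £53.40. OOP to date £309.40.
Claim 3 — £212: deductible already satisfied, so traveler's share is 20% × £212 = £42.40. Traveler owes £42.40 (running OOP £351.80).
Claim 4 — £214: deductible already satisfied, so traveler's share is 20% × £214 = £42.80. Cost to traveler: £42.80. OOP to date £394.60.

£42.80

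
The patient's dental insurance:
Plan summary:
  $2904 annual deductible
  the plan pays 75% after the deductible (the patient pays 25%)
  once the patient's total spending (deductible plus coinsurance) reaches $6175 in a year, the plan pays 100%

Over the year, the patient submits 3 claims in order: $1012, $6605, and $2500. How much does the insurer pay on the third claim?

$1875

#1 ($1012): all of it applies to the deductible. Patient pays $1012; OOP now $1012. Insurer: $1012 − $1012 = $0.
#2 ($6605): $1892 to deductible, leaving $4713; coinsurance $4713 × 25% = $1178.25. Patient owes $3070.25 (running OOP $4082.25). Insurer: $6605 − $3070.25 = $3534.75.
#3 ($2500): 25% coinsurance on $2500 = $625. Patient pays $625; OOP now $4707.25. Plan pays $2500 − $625 = $1875.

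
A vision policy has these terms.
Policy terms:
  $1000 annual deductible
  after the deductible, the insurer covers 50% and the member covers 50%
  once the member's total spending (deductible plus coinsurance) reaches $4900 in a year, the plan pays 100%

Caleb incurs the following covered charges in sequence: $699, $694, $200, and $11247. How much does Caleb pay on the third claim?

$100

#1 ($699): all of it applies to the deductible. Member owes $699 (running OOP $699).
#2 ($694): deductible takes $301, $393 remains; member's 50% is $196.50. Member owes $497.50 (running OOP $1196.50).
#3 ($200): deductible met; 50% of $200 = $100. Cost to member: $100. OOP to date $1296.50.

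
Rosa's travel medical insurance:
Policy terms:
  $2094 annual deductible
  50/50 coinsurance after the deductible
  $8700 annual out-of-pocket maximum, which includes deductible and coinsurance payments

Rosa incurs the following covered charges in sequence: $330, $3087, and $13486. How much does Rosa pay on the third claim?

Bill 1, $330: all of it applies to the deductible. Cost to traveler: $330. OOP to date $330.
Bill 2, $3087: $1764 to deductible, leaving $1323; traveler's 50% is $661.50. Traveler pays $2425.50; OOP now $2755.50.
Bill 3, $13486: deductible met; 50% of $13486 = $6743. That would push OOP to $9498.50, over the $8700 cap, so traveler pays $8700 − $2755.50 = $5944.50.

$5944.50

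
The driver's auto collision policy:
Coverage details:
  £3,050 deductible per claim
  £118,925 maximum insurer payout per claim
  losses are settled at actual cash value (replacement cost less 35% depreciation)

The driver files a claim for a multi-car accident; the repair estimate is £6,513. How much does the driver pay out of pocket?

£5,329.55

At 35% depreciation, ACV = £6,513 − £2,279.55 = £4,233.45.
Less the £3,050 deductible: £4,233.45 − £3,050 = £1,183.45.
£1,183.45 is within the £118,925 limit, so the insurer pays £1,183.45.
Out of pocket: £6,513 − £1,183.45 = £5,329.55.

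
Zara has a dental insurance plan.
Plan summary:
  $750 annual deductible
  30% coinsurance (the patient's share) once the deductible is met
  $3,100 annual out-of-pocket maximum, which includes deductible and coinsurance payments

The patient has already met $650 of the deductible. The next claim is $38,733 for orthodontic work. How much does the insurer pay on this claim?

$36,283

Deductible still to meet: $750 − $650 = $100.
That leaves $38,733 − $100 = $38,633 for coinsurance.
30% of $38,633 = $11,589.90 falls to the patient.
Patient responsibility before any cap: $100 + $11,589.90 = $11,689.90.
Adding $11,689.90 to the $650 already spent would give $12,339.90, which exceeds the $3,100 cap; the patient pays just $3,100 − $650 = $2,450.
The plan picks up $38,733 − $2,450 = $36,283.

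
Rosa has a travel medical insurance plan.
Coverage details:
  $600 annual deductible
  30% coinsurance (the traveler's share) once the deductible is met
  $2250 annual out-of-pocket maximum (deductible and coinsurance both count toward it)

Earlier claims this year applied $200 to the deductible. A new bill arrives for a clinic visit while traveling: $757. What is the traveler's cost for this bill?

$507.10

$200 of the $600 deductible is already met, leaving $400.
The remaining $357 (= $757 − $400) moves to coinsurance.
Coinsurance: $357 × 30% = $107.10.
So the traveler owes $400 + $107.10 = $507.10 before any cap.
Cumulative spending $200 + $507.10 = $707.10 stays under the $2250 maximum.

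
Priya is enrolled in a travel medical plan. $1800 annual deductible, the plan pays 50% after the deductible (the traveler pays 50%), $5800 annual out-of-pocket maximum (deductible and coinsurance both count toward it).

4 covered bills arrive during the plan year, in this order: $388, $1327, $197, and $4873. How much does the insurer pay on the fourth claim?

Claim 1 — $388: entire amount goes to the deductible. Cost to traveler: $388. OOP to date $388. Plan pays $388 − $388 = $0.
Claim 2 — $1327: all of it applies to the deductible. Traveler owes $1327 (running OOP $1715). Insurer: $1327 − $1327 = $0.
Claim 3 — $197: $85 to deductible, leaving $112; 50% of $112 = $56. Traveler pays $141; OOP now $1856. Plan pays $197 − $141 = $56.
Claim 4 — $4873: 50% coinsurance on $4873 = $2436.50. Traveler pays $2436.50; OOP now $4292.50. Insurer: $4873 − $2436.50 = $2436.50.

$2436.50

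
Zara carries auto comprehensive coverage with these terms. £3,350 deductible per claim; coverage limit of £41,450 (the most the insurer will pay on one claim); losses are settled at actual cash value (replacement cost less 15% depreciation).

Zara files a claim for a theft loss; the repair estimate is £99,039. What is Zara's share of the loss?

£57,589

At 15% depreciation, ACV = £99,039 − £14,855.85 = £84,183.15.
After the deductible, £84,183.15 − £3,350 = £80,833.15 remains.
Since £80,833.15 > £41,450, the payout is capped at £41,450.
The policyholder bears the rest of the original loss: £99,039 − £41,450 = £57,589.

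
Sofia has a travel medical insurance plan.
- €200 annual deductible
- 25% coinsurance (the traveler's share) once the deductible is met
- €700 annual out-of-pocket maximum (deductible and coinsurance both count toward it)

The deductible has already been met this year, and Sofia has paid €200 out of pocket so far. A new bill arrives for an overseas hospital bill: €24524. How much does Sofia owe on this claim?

With the deductible met, the entire €24524 is subject to coinsurance.
25% of €24524 = €6131 falls to the traveler.
Year-to-date out-of-pocket would reach €200 + €6131 = €6331, above the €700 maximum, so the traveler pays only €700 − €200 = €500.

€500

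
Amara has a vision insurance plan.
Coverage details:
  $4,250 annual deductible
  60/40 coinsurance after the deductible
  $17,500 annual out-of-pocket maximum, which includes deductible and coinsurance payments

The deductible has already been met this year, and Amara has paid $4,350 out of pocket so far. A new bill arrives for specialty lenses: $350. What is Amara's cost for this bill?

With the deductible met, the entire $350 is subject to coinsurance.
40% of $350 = $140 falls to the member.
Total out-of-pocket so far would be $4,350 + $140 = $4,490, below the $17,500 cap — no reduction.

$140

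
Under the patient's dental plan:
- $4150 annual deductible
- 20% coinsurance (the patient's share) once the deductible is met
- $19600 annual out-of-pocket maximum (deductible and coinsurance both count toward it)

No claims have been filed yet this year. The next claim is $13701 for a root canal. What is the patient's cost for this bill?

Nothing has been paid toward the $4150 deductible, so the first $4150 of this charge is applied there.
After the $4150 deductible portion, $13701 − $4150 = $9551 is subject to coinsurance.
20% of $9551 = $1910.20 falls to the patient.
Patient responsibility before any cap: $4150 + $1910.20 = $6060.20.
Total out-of-pocket so far would be $0 + $6060.20 = $6060.20, below the $19600 cap — no reduction.

$6060.20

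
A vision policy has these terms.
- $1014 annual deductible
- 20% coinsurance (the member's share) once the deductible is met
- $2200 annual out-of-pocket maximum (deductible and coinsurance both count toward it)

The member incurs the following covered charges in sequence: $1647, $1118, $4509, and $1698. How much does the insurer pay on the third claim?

Claim 1 ($1647): $1014 finishes the deductible; $633 goes to coinsurance; member's 20% is $126.60. Member owes $1140.60 (running OOP $1140.60). Plan pays $1647 − $1140.60 = $506.40.
Claim 2 ($1118): 20% coinsurance on $1118 = $223.60. Cost to member: $223.60. OOP to date $1364.20. Insurer: $1118 − $223.60 = $894.40.
Claim 3 ($4509): deductible already satisfied, so member's share is 20% × $4509 = $901.80. That would push OOP to $2266, over the $2200 cap, so member pays $2200 − $1364.20 = $835.80. Plan pays $4509 − $835.80 = $3673.20.

$3673.20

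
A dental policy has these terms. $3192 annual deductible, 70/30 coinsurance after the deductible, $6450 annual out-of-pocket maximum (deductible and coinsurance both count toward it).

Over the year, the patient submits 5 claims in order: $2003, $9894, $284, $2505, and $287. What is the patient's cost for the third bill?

$85.20

Claim 1 — $2003: entire amount goes to the deductible. Patient owes $2003 (running OOP $2003).
Claim 2 — $9894: $1189 to deductible, leaving $8705; 30% of $8705 = $2611.50. Cost to patient: $3800.50. OOP to date $5803.50.
Claim 3 — $284: 30% coinsurance on $284 = $85.20. Patient pays $85.20; OOP now $5888.70.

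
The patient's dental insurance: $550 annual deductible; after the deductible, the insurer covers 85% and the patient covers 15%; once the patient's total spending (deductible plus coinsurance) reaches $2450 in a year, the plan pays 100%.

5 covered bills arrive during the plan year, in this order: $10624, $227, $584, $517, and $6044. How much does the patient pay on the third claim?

Bill 1, $10624: deductible takes $550, $10074 remains; coinsurance $10074 × 15% = $1511.10. Patient pays $2061.10; OOP now $2061.10.
Bill 2, $227: 15% coinsurance on $227 = $34.05. Cost to patient: $34.05. OOP to date $2095.15.
Bill 3, $584: deductible met; 15% of $584 = $87.60. Patient pays $87.60; OOP now $2182.75.

$87.60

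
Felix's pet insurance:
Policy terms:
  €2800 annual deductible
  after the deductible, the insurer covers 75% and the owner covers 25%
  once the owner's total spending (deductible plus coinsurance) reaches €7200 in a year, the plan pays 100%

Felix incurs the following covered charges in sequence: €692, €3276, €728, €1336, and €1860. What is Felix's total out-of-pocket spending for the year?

Bill 1, €692: all of it applies to the deductible. Owner pays €692; OOP now €692.
Bill 2, €3276: €2108 to deductible, leaving €1168; owner's 25% is €292. Owner pays €2400; OOP now €3092.
Bill 3, €728: 25% coinsurance on €728 = €182. Cost to owner: €182. OOP to date €3274.
Bill 4, €1336: 25% coinsurance on €1336 = €334. Cost to owner: €334. OOP to date €3608.
Bill 5, €1860: deductible already satisfied, so owner's share is 25% × €1860 = €465. Cost to owner: €465. OOP to date €4073.
Summing the owner's payments: €692 + €2400 + €182 + €334 + €465 = €4073.

€4073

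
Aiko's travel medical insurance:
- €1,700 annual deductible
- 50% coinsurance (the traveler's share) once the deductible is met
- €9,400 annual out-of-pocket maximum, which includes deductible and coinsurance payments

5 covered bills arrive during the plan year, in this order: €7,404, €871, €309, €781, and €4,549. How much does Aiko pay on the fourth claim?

Bill 1, €7,404: deductible takes €1,700, €5,704 remains; 50% of €5,704 = €2,852. Traveler pays €4,552; OOP now €4,552.
Bill 2, €871: deductible met; 50% of €871 = €435.50. Traveler owes €435.50 (running OOP €4,987.50).
Bill 3, €309: deductible already satisfied, so traveler's share is 50% × €309 = €154.50. Traveler owes €154.50 (running OOP €5,142).
Bill 4, €781: 50% coinsurance on €781 = €390.50. Traveler pays €390.50; OOP now €5,532.50.

€390.50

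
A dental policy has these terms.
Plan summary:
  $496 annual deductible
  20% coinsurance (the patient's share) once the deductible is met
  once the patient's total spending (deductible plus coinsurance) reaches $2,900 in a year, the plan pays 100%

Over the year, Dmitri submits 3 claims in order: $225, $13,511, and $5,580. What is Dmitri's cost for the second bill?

Claim 1 — $225: entire amount goes to the deductible. Patient owes $225 (running OOP $225).
Claim 2 — $13,511: $271 finishes the deductible; $13,240 goes to coinsurance; coinsurance $13,240 × 20% = $2,648. Together that's $271 + $2,648 = $2,919. OOP would hit $3,144 > $2,900, so the cap limits the patient to $2,900 − $225 = $2,675.

$2,675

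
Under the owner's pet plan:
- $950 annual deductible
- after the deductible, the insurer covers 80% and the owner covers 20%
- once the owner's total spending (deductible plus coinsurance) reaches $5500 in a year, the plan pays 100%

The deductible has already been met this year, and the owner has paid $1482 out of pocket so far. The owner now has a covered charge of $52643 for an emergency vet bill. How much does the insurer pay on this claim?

With the deductible met, the entire $52643 is subject to coinsurance.
Coinsurance: $52643 × 20% = $10528.60.
Year-to-date out-of-pocket would reach $1482 + $10528.60 = $12010.60, above the $5500 maximum, so the owner pays only $5500 − $1482 = $4018.
The insurer covers the remainder: $52643 − $4018 = $48625.

$48625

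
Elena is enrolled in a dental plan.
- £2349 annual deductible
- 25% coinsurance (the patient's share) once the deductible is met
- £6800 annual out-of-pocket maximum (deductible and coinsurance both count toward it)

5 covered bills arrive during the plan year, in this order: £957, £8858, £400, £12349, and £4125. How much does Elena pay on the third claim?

£100

Bill 1, £957: all of it applies to the deductible. Patient pays £957; OOP now £957.
Bill 2, £8858: £1392 finishes the deductible; £7466 goes to coinsurance; 25% of £7466 = £1866.50. Cost to patient: £3258.50. OOP to date £4215.50.
Bill 3, £400: deductible already satisfied, so patient's share is 25% × £400 = £100. Cost to patient: £100. OOP to date £4315.50.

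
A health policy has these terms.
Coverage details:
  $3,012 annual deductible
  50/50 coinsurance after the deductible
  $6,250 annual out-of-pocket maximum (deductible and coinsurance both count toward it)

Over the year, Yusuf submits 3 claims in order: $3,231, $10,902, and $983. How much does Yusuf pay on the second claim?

$3,128.50

Claim 1 ($3,231): deductible takes $3,012, $219 remains; coinsurance $219 × 50% = $109.50. Patient owes $3,121.50 (running OOP $3,121.50).
Claim 2 ($10,902): 50% coinsurance on $10,902 = $5,451. That would push OOP to $8,572.50, over the $6,250 cap, so patient pays $6,250 − $3,121.50 = $3,128.50.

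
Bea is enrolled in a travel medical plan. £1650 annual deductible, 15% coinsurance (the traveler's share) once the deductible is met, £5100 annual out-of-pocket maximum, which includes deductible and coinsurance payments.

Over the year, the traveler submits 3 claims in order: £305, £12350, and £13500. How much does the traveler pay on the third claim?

Claim 1 (£305): fully absorbed by the deductible. Traveler pays £305; OOP now £305.
Claim 2 (£12350): £1345 finishes the deductible; £11005 goes to coinsurance; coinsurance £11005 × 15% = £1650.75. Traveler owes £2995.75 (running OOP £3300.75).
Claim 3 (£13500): 15% coinsurance on £13500 = £2025. That would push OOP to £5325.75, over the £5100 cap, so traveler pays £5100 − £3300.75 = £1799.25.

£1799.25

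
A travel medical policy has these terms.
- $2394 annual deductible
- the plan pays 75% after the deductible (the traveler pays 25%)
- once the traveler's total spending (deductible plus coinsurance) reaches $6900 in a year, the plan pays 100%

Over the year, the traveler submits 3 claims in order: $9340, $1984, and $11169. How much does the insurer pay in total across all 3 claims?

#1 ($9340): deductible takes $2394, $6946 remains; 25% of $6946 = $1736.50. Cost to traveler: $4130.50. OOP to date $4130.50. Plan pays $9340 − $4130.50 = $5209.50.
#2 ($1984): deductible already satisfied, so traveler's share is 25% × $1984 = $496. Traveler pays $496; OOP now $4626.50. Plan pays $1984 − $496 = $1488.
#3 ($11169): 25% coinsurance on $11169 = $2792.25. That would push OOP to $7418.75, over the $6900 cap, so traveler pays $6900 − $4626.50 = $2273.50. Insurer: $11169 − $2273.50 = $8895.50.
Insurer total: $5209.50 + $1488 + $8895.50 = $15593.

$15593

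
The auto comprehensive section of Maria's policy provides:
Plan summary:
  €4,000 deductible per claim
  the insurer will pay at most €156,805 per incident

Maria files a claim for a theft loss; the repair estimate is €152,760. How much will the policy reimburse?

€148,760

Subtract the deductible: €152,760 − €4,000 = €148,760.
€148,760 is within the €156,805 limit, so the insurer pays €148,760.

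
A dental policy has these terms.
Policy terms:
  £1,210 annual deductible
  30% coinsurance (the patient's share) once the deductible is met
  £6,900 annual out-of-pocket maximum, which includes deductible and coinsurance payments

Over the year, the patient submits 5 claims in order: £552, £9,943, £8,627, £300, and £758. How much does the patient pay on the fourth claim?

#1 (£552): all of it applies to the deductible. Patient pays £552; OOP now £552.
#2 (£9,943): £658 to deductible, leaving £9,285; coinsurance £9,285 × 30% = £2,785.50. Patient owes £3,443.50 (running OOP £3,995.50).
#3 (£8,627): deductible already satisfied, so patient's share is 30% × £8,627 = £2,588.10. Cost to patient: £2,588.10. OOP to date £6,583.60.
#4 (£300): 30% coinsurance on £300 = £90. Cost to patient: £90. OOP to date £6,673.60.

£90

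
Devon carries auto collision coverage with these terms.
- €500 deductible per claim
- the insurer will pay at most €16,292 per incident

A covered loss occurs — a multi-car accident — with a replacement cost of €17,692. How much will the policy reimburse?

Less the €500 deductible: €17,692 − €500 = €17,192.
Since €17,192 > €16,292, the payout is capped at €16,292.

€16,292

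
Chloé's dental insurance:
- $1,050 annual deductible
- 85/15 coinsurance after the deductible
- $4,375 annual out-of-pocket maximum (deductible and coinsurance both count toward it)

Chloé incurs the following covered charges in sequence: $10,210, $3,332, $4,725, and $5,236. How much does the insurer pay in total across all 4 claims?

$19,128

#1 ($10,210): $1,050 to deductible, leaving $9,160; 15% of $9,160 = $1,374. Patient owes $2,424 (running OOP $2,424). Plan pays $10,210 − $2,424 = $7,786.
#2 ($3,332): deductible already satisfied, so patient's share is 15% × $3,332 = $499.80. Cost to patient: $499.80. OOP to date $2,923.80. Insurer: $3,332 − $499.80 = $2,832.20.
#3 ($4,725): deductible met; 15% of $4,725 = $708.75. Patient owes $708.75 (running OOP $3,632.55). Plan pays $4,725 − $708.75 = $4,016.25.
#4 ($5,236): deductible already satisfied, so patient's share is 15% × $5,236 = $785.40. That would push OOP to $4,417.95, over the $4,375 cap, so patient pays $4,375 − $3,632.55 = $742.45. Plan pays $5,236 − $742.45 = $4,493.55.
Insurer total = bills − patient's total = $23,503 − $4,375 = $19,128.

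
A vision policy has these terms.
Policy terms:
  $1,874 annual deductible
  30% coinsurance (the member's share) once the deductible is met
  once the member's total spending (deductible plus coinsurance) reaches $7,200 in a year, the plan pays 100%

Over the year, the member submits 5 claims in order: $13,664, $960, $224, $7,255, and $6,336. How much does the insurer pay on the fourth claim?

Claim 1 — $13,664: $1,874 finishes the deductible; $11,790 goes to coinsurance; 30% of $11,790 = $3,537. Member owes $5,411 (running OOP $5,411). Plan pays $13,664 − $5,411 = $8,253.
Claim 2 — $960: 30% coinsurance on $960 = $288. Cost to member: $288. OOP to date $5,699. Plan pays $960 − $288 = $672.
Claim 3 — $224: deductible already satisfied, so member's share is 30% × $224 = $67.20. Member owes $67.20 (running OOP $5,766.20). Insurer: $224 − $67.20 = $156.80.
Claim 4 — $7,255: deductible already satisfied, so member's share is 30% × $7,255 = $2,176.50. Adding that to $5,766.20 gives $7,942.70, past the $7,200 cap; member pays only $7,200 − $5,766.20 = $1,433.80. Insurer: $7,255 − $1,433.80 = $5,821.20.

$5,821.20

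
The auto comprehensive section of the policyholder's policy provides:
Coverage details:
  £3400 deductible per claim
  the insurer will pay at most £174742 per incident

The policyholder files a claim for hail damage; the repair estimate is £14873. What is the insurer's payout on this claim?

£11473

After the deductible, £14873 − £3400 = £11473 remains.
That's under the £174742 cap, so the insurer reimburses the full £11473.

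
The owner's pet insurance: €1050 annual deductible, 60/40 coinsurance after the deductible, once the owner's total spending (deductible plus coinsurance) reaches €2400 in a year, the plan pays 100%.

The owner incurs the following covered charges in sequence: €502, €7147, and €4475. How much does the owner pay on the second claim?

€1898

Claim 1 — €502: entire amount goes to the deductible. Owner owes €502 (running OOP €502).
Claim 2 — €7147: €548 to deductible, leaving €6599; owner's 40% is €2639.60. Deductible plus coinsurance: €548 + €2639.60 = €3187.60. That would push OOP to €3689.60, over the €2400 cap, so owner pays €2400 − €502 = €1898.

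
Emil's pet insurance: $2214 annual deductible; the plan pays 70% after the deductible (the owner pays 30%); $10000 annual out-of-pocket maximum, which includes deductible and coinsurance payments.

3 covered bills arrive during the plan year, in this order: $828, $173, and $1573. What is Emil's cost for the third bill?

#1 ($828): fully absorbed by the deductible. Cost to owner: $828. OOP to date $828.
#2 ($173): fully absorbed by the deductible. Owner pays $173; OOP now $1001.
#3 ($1573): $1213 finishes the deductible; $360 goes to coinsurance; coinsurance $360 × 30% = $108. Cost to owner: $1321. OOP to date $2322.

$1321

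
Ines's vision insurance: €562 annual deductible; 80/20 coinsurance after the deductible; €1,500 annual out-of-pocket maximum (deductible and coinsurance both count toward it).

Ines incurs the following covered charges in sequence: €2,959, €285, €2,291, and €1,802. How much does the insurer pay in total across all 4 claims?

€5,837

#1 (€2,959): €562 finishes the deductible; €2,397 goes to coinsurance; 20% of €2,397 = €479.40. Member pays €1,041.40; OOP now €1,041.40. Plan pays €2,959 − €1,041.40 = €1,917.60.
#2 (€285): deductible already satisfied, so member's share is 20% × €285 = €57. Member pays €57; OOP now €1,098.40. Plan pays €285 − €57 = €228.
#3 (€2,291): deductible met; 20% of €2,291 = €458.20. That would push OOP to €1,556.60, over the €1,500 cap, so member pays €1,500 − €1,098.40 = €401.60. Plan pays €2,291 − €401.60 = €1,889.40.
#4 (€1,802): deductible already satisfied, so member's share is 20% × €1,802 = €360.40. That would push OOP to €1,860.40, over the €1,500 cap, so member pays €1,500 − €1,500 = €0. Insurer: €1,802 − €0 = €1,802.
Insurer total = bills − member's total = €7,337 − €1,500 = €5,837.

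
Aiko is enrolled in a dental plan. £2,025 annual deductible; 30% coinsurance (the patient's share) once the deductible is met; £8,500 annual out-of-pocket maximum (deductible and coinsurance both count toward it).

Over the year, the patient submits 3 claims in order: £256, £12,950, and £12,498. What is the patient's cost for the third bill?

#1 (£256): fully absorbed by the deductible. Cost to patient: £256. OOP to date £256.
#2 (£12,950): deductible takes £1,769, £11,181 remains; coinsurance £11,181 × 30% = £3,354.30. Cost to patient: £5,123.30. OOP to date £5,379.30.
#3 (£12,498): deductible met; 30% of £12,498 = £3,749.40. Adding that to £5,379.30 gives £9,128.70, past the £8,500 cap; patient pays only £8,500 − £5,379.30 = £3,120.70.

£3,120.70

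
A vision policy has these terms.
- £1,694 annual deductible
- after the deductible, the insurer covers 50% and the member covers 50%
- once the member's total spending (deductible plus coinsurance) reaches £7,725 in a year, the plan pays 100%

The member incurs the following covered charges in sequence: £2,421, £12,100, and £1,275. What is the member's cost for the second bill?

#1 (£2,421): £1,694 finishes the deductible; £727 goes to coinsurance; 50% of £727 = £363.50. Member owes £2,057.50 (running OOP £2,057.50).
#2 (£12,100): deductible met; 50% of £12,100 = £6,050. OOP would hit £8,107.50 > £7,725, so the cap limits the member to £7,725 − £2,057.50 = £5,667.50.

£5,667.50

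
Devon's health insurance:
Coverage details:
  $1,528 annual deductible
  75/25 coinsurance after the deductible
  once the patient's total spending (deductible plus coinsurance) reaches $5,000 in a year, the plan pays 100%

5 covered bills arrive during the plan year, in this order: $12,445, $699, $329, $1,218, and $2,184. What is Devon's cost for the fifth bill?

Bill 1, $12,445: $1,528 to deductible, leaving $10,917; patient's 25% is $2,729.25. Patient owes $4,257.25 (running OOP $4,257.25).
Bill 2, $699: deductible already satisfied, so patient's share is 25% × $699 = $174.75. Patient owes $174.75 (running OOP $4,432).
Bill 3, $329: deductible met; 25% of $329 = $82.25. Patient owes $82.25 (running OOP $4,514.25).
Bill 4, $1,218: 25% coinsurance on $1,218 = $304.50. Cost to patient: $304.50. OOP to date $4,818.75.
Bill 5, $2,184: 25% coinsurance on $2,184 = $546. Adding that to $4,818.75 gives $5,364.75, past the $5,000 cap; patient pays only $5,000 − $4,818.75 = $181.25.

$181.25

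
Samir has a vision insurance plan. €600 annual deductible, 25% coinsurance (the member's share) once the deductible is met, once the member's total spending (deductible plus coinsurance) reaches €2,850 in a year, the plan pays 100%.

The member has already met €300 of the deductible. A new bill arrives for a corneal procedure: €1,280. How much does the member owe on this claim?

€300 of the €600 deductible is already met, leaving €300.
The remaining €980 (= €1,280 − €300) moves to coinsurance.
25% of €980 = €245 falls to the member.
That puts the member's cost at €300 + €245 = €545 before any cap.
Total out-of-pocket so far would be €300 + €545 = €845, below the €2,850 cap — no reduction.

€545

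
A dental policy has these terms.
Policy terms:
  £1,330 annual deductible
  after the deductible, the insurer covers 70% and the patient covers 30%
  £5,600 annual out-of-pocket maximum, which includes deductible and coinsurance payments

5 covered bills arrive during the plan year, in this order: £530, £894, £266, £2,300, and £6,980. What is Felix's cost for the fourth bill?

#1 (£530): entire amount goes to the deductible. Patient pays £530; OOP now £530.
#2 (£894): £800 finishes the deductible; £94 goes to coinsurance; coinsurance £94 × 30% = £28.20. Patient pays £828.20; OOP now £1,358.20.
#3 (£266): deductible already satisfied, so patient's share is 30% × £266 = £79.80. Patient owes £79.80 (running OOP £1,438).
#4 (£2,300): deductible already satisfied, so patient's share is 30% × £2,300 = £690. Cost to patient: £690. OOP to date £2,128.

£690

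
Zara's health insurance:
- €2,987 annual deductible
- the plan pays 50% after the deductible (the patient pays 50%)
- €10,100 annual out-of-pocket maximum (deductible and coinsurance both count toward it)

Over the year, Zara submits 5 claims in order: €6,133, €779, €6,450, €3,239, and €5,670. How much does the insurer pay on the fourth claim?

€1,619.50

#1 (€6,133): €2,987 finishes the deductible; €3,146 goes to coinsurance; coinsurance €3,146 × 50% = €1,573. Patient owes €4,560 (running OOP €4,560). Insurer: €6,133 − €4,560 = €1,573.
#2 (€779): deductible already satisfied, so patient's share is 50% × €779 = €389.50. Patient owes €389.50 (running OOP €4,949.50). Plan pays €779 − €389.50 = €389.50.
#3 (€6,450): deductible met; 50% of €6,450 = €3,225. Patient owes €3,225 (running OOP €8,174.50). Insurer: €6,450 − €3,225 = €3,225.
#4 (€3,239): 50% coinsurance on €3,239 = €1,619.50. Cost to patient: €1,619.50. OOP to date €9,794. Insurer: €3,239 − €1,619.50 = €1,619.50.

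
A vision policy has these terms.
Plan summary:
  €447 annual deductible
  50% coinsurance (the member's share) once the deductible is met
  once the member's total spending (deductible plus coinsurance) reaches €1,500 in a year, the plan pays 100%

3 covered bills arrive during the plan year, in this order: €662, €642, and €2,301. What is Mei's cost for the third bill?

€624.50

#1 (€662): deductible takes €447, €215 remains; coinsurance €215 × 50% = €107.50. Member owes €554.50 (running OOP €554.50).
#2 (€642): deductible met; 50% of €642 = €321. Member owes €321 (running OOP €875.50).
#3 (€2,301): 50% coinsurance on €2,301 = €1,150.50. OOP would hit €2,026 > €1,500, so the cap limits the member to €1,500 − €875.50 = €624.50.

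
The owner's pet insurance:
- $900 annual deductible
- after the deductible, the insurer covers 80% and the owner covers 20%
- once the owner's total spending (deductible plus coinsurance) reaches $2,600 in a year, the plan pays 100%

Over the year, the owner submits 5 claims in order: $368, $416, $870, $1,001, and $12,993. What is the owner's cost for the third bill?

$266.80

Claim 1 — $368: all of it applies to the deductible. Owner owes $368 (running OOP $368).
Claim 2 — $416: entire amount goes to the deductible. Owner owes $416 (running OOP $784).
Claim 3 — $870: deductible takes $116, $754 remains; 20% of $754 = $150.80. Cost to owner: $266.80. OOP to date $1,050.80.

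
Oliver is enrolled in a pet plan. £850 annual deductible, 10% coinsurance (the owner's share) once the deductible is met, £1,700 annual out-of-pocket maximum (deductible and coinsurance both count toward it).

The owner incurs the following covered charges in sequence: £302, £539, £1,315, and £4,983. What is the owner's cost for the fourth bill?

Claim 1 — £302: entire amount goes to the deductible. Cost to owner: £302. OOP to date £302.
Claim 2 — £539: all of it applies to the deductible. Cost to owner: £539. OOP to date £841.
Claim 3 — £1,315: £9 finishes the deductible; £1,306 goes to coinsurance; owner's 10% is £130.60. Owner pays £139.60; OOP now £980.60.
Claim 4 — £4,983: deductible already satisfied, so owner's share is 10% × £4,983 = £498.30. Owner pays £498.30; OOP now £1,478.90.

£498.30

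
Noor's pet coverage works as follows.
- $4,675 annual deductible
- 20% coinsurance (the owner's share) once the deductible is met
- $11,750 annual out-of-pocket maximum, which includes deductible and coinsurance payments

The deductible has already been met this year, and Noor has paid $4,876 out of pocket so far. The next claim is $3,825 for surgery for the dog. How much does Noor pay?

$765

The deductible is already satisfied, so the full bill goes to coinsurance.
Owner's 20% share of $3,825 is $765.
Total out-of-pocket so far would be $4,876 + $765 = $5,641, below the $11,750 cap — no reduction.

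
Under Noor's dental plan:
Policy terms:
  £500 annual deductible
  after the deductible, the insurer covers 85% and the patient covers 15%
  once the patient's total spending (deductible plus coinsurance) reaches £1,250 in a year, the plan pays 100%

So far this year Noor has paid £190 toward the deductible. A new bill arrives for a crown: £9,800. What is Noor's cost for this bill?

£1,060

Deductible still to meet: £500 − £190 = £310.
That leaves £9,800 − £310 = £9,490 for coinsurance.
Coinsurance: £9,490 × 15% = £1,423.50.
Patient responsibility before any cap: £310 + £1,423.50 = £1,733.50.
Adding £1,733.50 to the £190 already spent would give £1,923.50, which exceeds the £1,250 cap; the patient pays just £1,250 − £190 = £1,060.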